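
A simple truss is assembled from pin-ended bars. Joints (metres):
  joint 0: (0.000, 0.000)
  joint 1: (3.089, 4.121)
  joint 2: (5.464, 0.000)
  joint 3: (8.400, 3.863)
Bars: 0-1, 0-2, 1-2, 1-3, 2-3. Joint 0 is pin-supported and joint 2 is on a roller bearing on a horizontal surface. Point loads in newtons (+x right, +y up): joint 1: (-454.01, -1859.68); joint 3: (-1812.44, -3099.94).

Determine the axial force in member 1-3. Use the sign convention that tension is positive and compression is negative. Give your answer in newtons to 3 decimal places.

524.873

N=4 nodes, M=5 members, R=3 reactions → 2N=8, M+R=8
member 0 (0-1): L=5.1502, (cx,cy)=(0.5998,0.8002)
member 1 (0-2): L=5.4640, (cx,cy)=(1.0000,0.0000)
member 2 (1-2): L=4.7564, (cx,cy)=(0.4993,-0.8664)
member 3 (1-3): L=5.3173, (cx,cy)=(0.9988,-0.0485)
member 4 (2-3): L=4.8521, (cx,cy)=(0.6051,0.7962)
solve A·x = −loads:
  F[0-1] = -957.8362 N (compression)
  F[0-2] = -1691.9566 N (compression)
  F[1-2] = -1291.2113 N (compression)
  F[1-3] = +524.8729 N (tension)
  F[2-3] = -3861.6736 N (compression)
  Rx@0 = +2266.4500 N
  Ry@0 = +766.4252 N
  Ry@2 = +4193.1948 N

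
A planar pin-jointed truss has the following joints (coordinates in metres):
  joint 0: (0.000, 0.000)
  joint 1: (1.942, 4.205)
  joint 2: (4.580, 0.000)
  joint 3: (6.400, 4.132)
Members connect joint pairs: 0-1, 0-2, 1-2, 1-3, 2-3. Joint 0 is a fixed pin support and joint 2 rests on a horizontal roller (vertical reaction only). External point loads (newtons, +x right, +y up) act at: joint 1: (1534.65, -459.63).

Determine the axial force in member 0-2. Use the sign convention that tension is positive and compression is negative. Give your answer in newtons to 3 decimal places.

N=4 nodes, M=5 members, R=3 reactions → 2N=8, M+R=8
member 0 (0-1): L=4.6318, (cx,cy)=(0.4193,0.9079)
member 1 (0-2): L=4.5800, (cx,cy)=(1.0000,0.0000)
member 2 (1-2): L=4.9640, (cx,cy)=(0.5314,-0.8471)
member 3 (1-3): L=4.4586, (cx,cy)=(0.9999,-0.0164)
member 4 (2-3): L=4.5151, (cx,cy)=(0.4031,0.9152)
solve A·x = −loads:
  F[0-1] = +1260.3922 N (tension)
  F[0-2] = +1006.1962 N (tension)
  F[1-2] = -1893.3795 N (compression)
  F[1-3] = +0.0000 N (tension)
  F[2-3] = -0.0000 N (compression)
  Rx@0 = -1534.6500 N
  Ry@0 = -1144.2575 N
  Ry@2 = +1603.8875 N

1006.196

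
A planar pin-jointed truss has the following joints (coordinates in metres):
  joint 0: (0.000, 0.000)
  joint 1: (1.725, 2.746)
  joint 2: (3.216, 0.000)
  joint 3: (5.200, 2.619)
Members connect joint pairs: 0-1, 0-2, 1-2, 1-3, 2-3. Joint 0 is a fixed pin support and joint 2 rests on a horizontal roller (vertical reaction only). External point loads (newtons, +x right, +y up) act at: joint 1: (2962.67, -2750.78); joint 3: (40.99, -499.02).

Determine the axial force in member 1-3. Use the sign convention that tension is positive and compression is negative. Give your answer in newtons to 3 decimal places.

N=4 nodes, M=5 members, R=3 reactions → 2N=8, M+R=8
member 0 (0-1): L=3.2429, (cx,cy)=(0.5319,0.8468)
member 1 (0-2): L=3.2160, (cx,cy)=(1.0000,0.0000)
member 2 (1-2): L=3.1247, (cx,cy)=(0.4772,-0.8788)
member 3 (1-3): L=3.4773, (cx,cy)=(0.9993,-0.0365)
member 4 (2-3): L=3.2856, (cx,cy)=(0.6038,0.7971)
solve A·x = −loads:
  F[0-1] = +1884.3210 N (tension)
  F[0-2] = +2001.3183 N (tension)
  F[1-2] = -4962.7186 N (compression)
  F[1-3] = +408.0021 N (tension)
  F[2-3] = -607.3460 N (compression)
  Rx@0 = -3003.6600 N
  Ry@0 = -1595.6117 N
  Ry@2 = +4845.4117 N

408.002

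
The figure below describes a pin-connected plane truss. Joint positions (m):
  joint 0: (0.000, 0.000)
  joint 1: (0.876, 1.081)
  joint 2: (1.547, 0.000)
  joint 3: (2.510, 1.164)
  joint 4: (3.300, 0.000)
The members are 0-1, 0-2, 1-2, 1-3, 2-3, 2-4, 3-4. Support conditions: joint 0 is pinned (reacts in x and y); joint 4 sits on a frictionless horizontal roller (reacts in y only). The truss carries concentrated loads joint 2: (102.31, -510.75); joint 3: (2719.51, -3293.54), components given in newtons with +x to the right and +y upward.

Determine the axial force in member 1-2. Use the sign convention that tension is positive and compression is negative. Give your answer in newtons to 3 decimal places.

109.978

N=5 nodes, M=7 members, R=3 reactions → 2N=10, M+R=10
member 0 (0-1): L=1.3914, (cx,cy)=(0.6296,0.7769)
member 1 (0-2): L=1.5470, (cx,cy)=(1.0000,0.0000)
member 2 (1-2): L=1.2723, (cx,cy)=(0.5274,-0.8496)
member 3 (1-3): L=1.6361, (cx,cy)=(0.9987,0.0507)
member 4 (2-3): L=1.5107, (cx,cy)=(0.6374,0.7705)
member 5 (2-4): L=1.7530, (cx,cy)=(1.0000,0.0000)
member 6 (3-4): L=1.4068, (cx,cy)=(0.5616,-0.8274)
solve A·x = −loads:
  F[0-1] = -129.3877 N (compression)
  F[0-2] = +2903.2813 N (tension)
  F[1-2] = +109.9784 N (tension)
  F[1-3] = -139.6418 N (compression)
  F[2-3] = +541.6118 N (tension)
  F[2-4] = +2513.7238 N (tension)
  F[3-4] = -4476.2355 N (compression)
  Rx@0 = -2821.8200 N
  Ry@0 = +100.5248 N
  Ry@4 = +3703.7652 N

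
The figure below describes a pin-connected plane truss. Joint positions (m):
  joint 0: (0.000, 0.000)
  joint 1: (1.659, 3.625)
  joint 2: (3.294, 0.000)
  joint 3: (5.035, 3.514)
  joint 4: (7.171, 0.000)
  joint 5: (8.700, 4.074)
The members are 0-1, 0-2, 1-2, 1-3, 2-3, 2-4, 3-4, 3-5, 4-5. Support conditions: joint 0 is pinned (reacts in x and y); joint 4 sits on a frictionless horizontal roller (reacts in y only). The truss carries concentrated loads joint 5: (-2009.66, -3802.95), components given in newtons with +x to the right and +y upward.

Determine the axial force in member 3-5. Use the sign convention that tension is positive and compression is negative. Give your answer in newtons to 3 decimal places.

N=6 nodes, M=9 members, R=3 reactions → 2N=12, M+R=12
member 0 (0-1): L=3.9866, (cx,cy)=(0.4161,0.9093)
member 1 (0-2): L=3.2940, (cx,cy)=(1.0000,0.0000)
member 2 (1-2): L=3.9767, (cx,cy)=(0.4111,-0.9116)
member 3 (1-3): L=3.3778, (cx,cy)=(0.9995,-0.0329)
member 4 (2-3): L=3.9216, (cx,cy)=(0.4439,0.8961)
member 5 (2-4): L=3.8770, (cx,cy)=(1.0000,0.0000)
member 6 (3-4): L=4.1123, (cx,cy)=(0.5194,-0.8545)
member 7 (3-5): L=3.7075, (cx,cy)=(0.9885,0.1510)
member 8 (4-5): L=4.3515, (cx,cy)=(0.3514,0.9362)
solve A·x = −loads:
  F[0-1] = -363.8703 N (compression)
  F[0-2] = -1858.2372 N (compression)
  F[1-2] = +373.9716 N (tension)
  F[1-3] = -305.3457 N (compression)
  F[2-3] = -380.4469 N (compression)
  F[2-4] = -1535.5811 N (compression)
  F[3-4] = +276.7249 N (tension)
  F[3-5] = -624.9864 N (compression)
  F[4-5] = -3961.1325 N (compression)
  Rx@0 = +2009.6600 N
  Ry@0 = +330.8666 N
  Ry@4 = +3472.0834 N

-624.986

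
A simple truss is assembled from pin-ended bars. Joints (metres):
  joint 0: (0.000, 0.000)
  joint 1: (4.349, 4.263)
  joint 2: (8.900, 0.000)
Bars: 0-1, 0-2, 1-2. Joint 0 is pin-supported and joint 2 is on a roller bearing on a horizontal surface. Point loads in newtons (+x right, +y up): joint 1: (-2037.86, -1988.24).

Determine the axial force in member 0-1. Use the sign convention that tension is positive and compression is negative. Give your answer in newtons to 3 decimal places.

N=3 nodes, M=3 members, R=3 reactions → 2N=6, M+R=6
member 0 (0-1): L=6.0899, (cx,cy)=(0.7141,0.7000)
member 1 (0-2): L=8.9000, (cx,cy)=(1.0000,0.0000)
member 2 (1-2): L=6.2358, (cx,cy)=(0.7298,-0.6836)
solve A·x = −loads:
  F[0-1] = -2846.8069 N (compression)
  F[0-2] = -4.8630 N (compression)
  F[1-2] = +6.6632 N (tension)
  Rx@0 = +2037.8600 N
  Ry@0 = +1992.7952 N
  Ry@2 = -4.5552 N

-2846.807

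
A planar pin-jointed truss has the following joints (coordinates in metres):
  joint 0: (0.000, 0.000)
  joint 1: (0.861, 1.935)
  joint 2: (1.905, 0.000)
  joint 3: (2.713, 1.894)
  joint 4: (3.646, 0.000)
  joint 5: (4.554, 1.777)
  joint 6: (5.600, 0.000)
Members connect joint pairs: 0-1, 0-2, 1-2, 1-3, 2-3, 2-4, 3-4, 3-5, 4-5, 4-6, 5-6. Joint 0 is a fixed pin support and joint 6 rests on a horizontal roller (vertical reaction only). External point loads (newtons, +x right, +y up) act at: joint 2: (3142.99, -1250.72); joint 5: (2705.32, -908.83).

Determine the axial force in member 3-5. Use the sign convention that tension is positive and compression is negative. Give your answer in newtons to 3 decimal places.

N=7 nodes, M=11 members, R=3 reactions → 2N=14, M+R=14
member 0 (0-1): L=2.1179, (cx,cy)=(0.4065,0.9136)
member 1 (0-2): L=1.9050, (cx,cy)=(1.0000,0.0000)
member 2 (1-2): L=2.1987, (cx,cy)=(0.4748,-0.8801)
member 3 (1-3): L=1.8525, (cx,cy)=(0.9998,-0.0221)
member 4 (2-3): L=2.0592, (cx,cy)=(0.3924,0.9198)
member 5 (2-4): L=1.7410, (cx,cy)=(1.0000,0.0000)
member 6 (3-4): L=2.1113, (cx,cy)=(0.4419,-0.8971)
member 7 (3-5): L=1.8447, (cx,cy)=(0.9980,-0.0634)
member 8 (4-5): L=1.9955, (cx,cy)=(0.4550,0.8905)
member 9 (4-6): L=1.9540, (cx,cy)=(1.0000,0.0000)
member 10 (5-6): L=2.0620, (cx,cy)=(0.5073,-0.8618)
solve A·x = −loads:
  F[0-1] = -149.4603 N (compression)
  F[0-2] = +5909.0705 N (tension)
  F[1-2] = +158.5822 N (tension)
  F[1-3] = -136.0937 N (compression)
  F[2-3] = +1208.0445 N (tension)
  F[2-4] = +2367.3499 N (tension)
  F[3-4] = -1306.8731 N (compression)
  F[3-5] = +917.3256 N (tension)
  F[4-5] = +1316.5292 N (tension)
  F[4-6] = +1190.8022 N (tension)
  F[5-6] = -2347.4517 N (compression)
  Rx@0 = -5848.3100 N
  Ry@0 = +136.5523 N
  Ry@6 = +2022.9977 N

917.326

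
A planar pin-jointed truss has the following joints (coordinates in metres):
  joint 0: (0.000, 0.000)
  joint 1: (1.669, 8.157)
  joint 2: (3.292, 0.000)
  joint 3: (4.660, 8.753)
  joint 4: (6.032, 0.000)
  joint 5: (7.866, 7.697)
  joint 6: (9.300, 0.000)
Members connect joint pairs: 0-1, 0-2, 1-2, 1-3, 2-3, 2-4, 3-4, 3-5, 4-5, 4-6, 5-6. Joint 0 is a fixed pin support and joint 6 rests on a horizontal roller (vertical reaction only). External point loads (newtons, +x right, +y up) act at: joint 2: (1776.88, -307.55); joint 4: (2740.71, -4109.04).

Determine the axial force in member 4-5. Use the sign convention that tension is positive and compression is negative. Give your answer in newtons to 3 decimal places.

N=7 nodes, M=11 members, R=3 reactions → 2N=14, M+R=14
member 0 (0-1): L=8.3260, (cx,cy)=(0.2005,0.9797)
member 1 (0-2): L=3.2920, (cx,cy)=(1.0000,0.0000)
member 2 (1-2): L=8.3169, (cx,cy)=(0.1951,-0.9808)
member 3 (1-3): L=3.0498, (cx,cy)=(0.9807,0.1954)
member 4 (2-3): L=8.8593, (cx,cy)=(0.1544,0.9880)
member 5 (2-4): L=2.7400, (cx,cy)=(1.0000,0.0000)
member 6 (3-4): L=8.8599, (cx,cy)=(0.1549,-0.9879)
member 7 (3-5): L=3.3754, (cx,cy)=(0.9498,-0.3128)
member 8 (4-5): L=7.9125, (cx,cy)=(0.2318,0.9728)
member 9 (4-6): L=3.2680, (cx,cy)=(1.0000,0.0000)
member 10 (5-6): L=7.8294, (cx,cy)=(0.1832,-0.9831)
solve A·x = −loads:
  F[0-1] = -1676.6228 N (compression)
  F[0-2] = +4853.6799 N (tension)
  F[1-2] = +1545.2417 N (tension)
  F[1-3] = -650.1718 N (compression)
  F[2-3] = -1222.6478 N (compression)
  F[2-4] = +3567.1408 N (tension)
  F[3-4] = +1715.4459 N (tension)
  F[3-5] = -1149.7931 N (compression)
  F[4-5] = +2481.8766 N (tension)
  F[4-6] = +516.8135 N (tension)
  F[5-6] = -2821.7304 N (compression)
  Rx@0 = -4517.5900 N
  Ry@0 = +1642.5917 N
  Ry@6 = +2773.9983 N

2481.877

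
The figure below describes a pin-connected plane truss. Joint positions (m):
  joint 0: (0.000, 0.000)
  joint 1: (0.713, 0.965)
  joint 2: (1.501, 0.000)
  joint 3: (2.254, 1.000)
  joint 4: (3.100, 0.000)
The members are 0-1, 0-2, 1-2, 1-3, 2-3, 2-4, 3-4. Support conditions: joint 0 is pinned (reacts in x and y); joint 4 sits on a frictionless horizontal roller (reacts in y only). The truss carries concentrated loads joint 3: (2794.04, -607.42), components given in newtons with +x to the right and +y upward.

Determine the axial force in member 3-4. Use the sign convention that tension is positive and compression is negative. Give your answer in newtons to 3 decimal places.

N=5 nodes, M=7 members, R=3 reactions → 2N=10, M+R=10
member 0 (0-1): L=1.1998, (cx,cy)=(0.5943,0.8043)
member 1 (0-2): L=1.5010, (cx,cy)=(1.0000,0.0000)
member 2 (1-2): L=1.2459, (cx,cy)=(0.6325,-0.7746)
member 3 (1-3): L=1.5414, (cx,cy)=(0.9997,0.0227)
member 4 (2-3): L=1.2518, (cx,cy)=(0.6015,0.7988)
member 5 (2-4): L=1.5990, (cx,cy)=(1.0000,0.0000)
member 6 (3-4): L=1.3099, (cx,cy)=(0.6459,-0.7634)
solve A·x = −loads:
  F[0-1] = +914.5276 N (tension)
  F[0-2] = +2250.5815 N (tension)
  F[1-2] = -916.6753 N (compression)
  F[1-3] = +1123.5402 N (tension)
  F[2-3] = +888.8103 N (tension)
  F[2-4] = +1136.1411 N (tension)
  F[3-4] = -1759.0760 N (compression)
  Rx@0 = -2794.0400 N
  Ry@0 = -735.5363 N
  Ry@4 = +1342.9563 N

-1759.076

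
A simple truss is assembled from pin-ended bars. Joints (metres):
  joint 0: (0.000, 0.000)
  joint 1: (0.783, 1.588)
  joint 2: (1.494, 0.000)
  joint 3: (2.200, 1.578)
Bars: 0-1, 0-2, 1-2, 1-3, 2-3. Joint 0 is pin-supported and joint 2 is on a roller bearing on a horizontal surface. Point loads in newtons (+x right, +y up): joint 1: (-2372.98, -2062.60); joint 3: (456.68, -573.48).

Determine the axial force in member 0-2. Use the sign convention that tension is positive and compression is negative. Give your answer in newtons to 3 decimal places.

N=4 nodes, M=5 members, R=3 reactions → 2N=8, M+R=8
member 0 (0-1): L=1.7705, (cx,cy)=(0.4422,0.8969)
member 1 (0-2): L=1.4940, (cx,cy)=(1.0000,0.0000)
member 2 (1-2): L=1.7399, (cx,cy)=(0.4086,-0.9127)
member 3 (1-3): L=1.4170, (cx,cy)=(1.0000,-0.0071)
member 4 (2-3): L=1.7287, (cx,cy)=(0.4084,0.9128)
solve A·x = −loads:
  F[0-1] = -3066.7061 N (compression)
  F[0-2] = -560.0907 N (compression)
  F[1-2] = +748.2313 N (tension)
  F[1-3] = +711.0287 N (tension)
  F[2-3] = -622.7629 N (compression)
  Rx@0 = +1916.3000 N
  Ry@0 = +2750.5240 N
  Ry@2 = -114.4440 N

-560.091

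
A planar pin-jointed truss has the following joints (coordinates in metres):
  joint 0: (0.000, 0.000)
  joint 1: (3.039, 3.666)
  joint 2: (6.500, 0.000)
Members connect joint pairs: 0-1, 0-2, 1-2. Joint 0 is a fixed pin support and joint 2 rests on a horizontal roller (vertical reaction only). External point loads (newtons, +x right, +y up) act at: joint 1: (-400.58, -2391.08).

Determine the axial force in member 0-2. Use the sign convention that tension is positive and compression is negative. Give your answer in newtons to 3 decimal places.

N=3 nodes, M=3 members, R=3 reactions → 2N=6, M+R=6
member 0 (0-1): L=4.7618, (cx,cy)=(0.6382,0.7699)
member 1 (0-2): L=6.5000, (cx,cy)=(1.0000,0.0000)
member 2 (1-2): L=5.0416, (cx,cy)=(0.6865,-0.7271)
solve A·x = −loads:
  F[0-1] = -1947.1897 N (compression)
  F[0-2] = +842.1151 N (tension)
  F[1-2] = -1226.7080 N (compression)
  Rx@0 = +400.5800 N
  Ry@0 = +1499.0853 N
  Ry@2 = +891.9947 N

842.115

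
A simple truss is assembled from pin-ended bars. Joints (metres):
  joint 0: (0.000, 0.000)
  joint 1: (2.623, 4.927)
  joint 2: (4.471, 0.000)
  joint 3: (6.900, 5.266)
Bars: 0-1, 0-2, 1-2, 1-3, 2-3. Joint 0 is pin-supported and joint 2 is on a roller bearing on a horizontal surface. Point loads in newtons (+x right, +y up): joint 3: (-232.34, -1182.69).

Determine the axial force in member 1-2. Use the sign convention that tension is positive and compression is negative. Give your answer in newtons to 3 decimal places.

-366.453

N=4 nodes, M=5 members, R=3 reactions → 2N=8, M+R=8
member 0 (0-1): L=5.5817, (cx,cy)=(0.4699,0.8827)
member 1 (0-2): L=4.4710, (cx,cy)=(1.0000,0.0000)
member 2 (1-2): L=5.2622, (cx,cy)=(0.3512,-0.9363)
member 3 (1-3): L=4.2904, (cx,cy)=(0.9969,0.0790)
member 4 (2-3): L=5.7992, (cx,cy)=(0.4189,0.9081)
solve A·x = −loads:
  F[0-1] = +417.8946 N (tension)
  F[0-2] = -428.7203 N (compression)
  F[1-2] = -366.4528 N (compression)
  F[1-3] = +326.0929 N (tension)
  F[2-3] = -1330.8174 N (compression)
  Rx@0 = +232.3400 N
  Ry@0 = -368.8776 N
  Ry@2 = +1551.5676 N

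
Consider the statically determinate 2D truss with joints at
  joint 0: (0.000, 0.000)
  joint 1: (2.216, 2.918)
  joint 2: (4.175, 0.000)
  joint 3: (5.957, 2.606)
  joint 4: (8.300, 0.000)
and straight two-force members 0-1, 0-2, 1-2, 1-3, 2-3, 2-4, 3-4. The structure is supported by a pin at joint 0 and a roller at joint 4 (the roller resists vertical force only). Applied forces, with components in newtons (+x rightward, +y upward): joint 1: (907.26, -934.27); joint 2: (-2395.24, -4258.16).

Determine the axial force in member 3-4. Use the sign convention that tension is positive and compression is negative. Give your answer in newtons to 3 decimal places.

-3644.675

N=5 nodes, M=7 members, R=3 reactions → 2N=10, M+R=10
member 0 (0-1): L=3.6641, (cx,cy)=(0.6048,0.7964)
member 1 (0-2): L=4.1750, (cx,cy)=(1.0000,0.0000)
member 2 (1-2): L=3.5146, (cx,cy)=(0.5574,-0.8303)
member 3 (1-3): L=3.7540, (cx,cy)=(0.9965,-0.0831)
member 4 (2-3): L=3.1570, (cx,cy)=(0.5645,0.8255)
member 5 (2-4): L=4.1250, (cx,cy)=(1.0000,0.0000)
member 6 (3-4): L=3.5044, (cx,cy)=(0.6686,-0.7436)
solve A·x = −loads:
  F[0-1] = -3116.7457 N (compression)
  F[0-2] = +397.0047 N (tension)
  F[1-2] = +2272.0169 N (tension)
  F[1-3] = -4072.7334 N (compression)
  F[2-3] = +2873.3163 N (tension)
  F[2-4] = +2436.7799 N (tension)
  F[3-4] = -3644.6753 N (compression)
  Rx@0 = +1487.9800 N
  Ry@0 = +2482.1234 N
  Ry@4 = +2710.3066 N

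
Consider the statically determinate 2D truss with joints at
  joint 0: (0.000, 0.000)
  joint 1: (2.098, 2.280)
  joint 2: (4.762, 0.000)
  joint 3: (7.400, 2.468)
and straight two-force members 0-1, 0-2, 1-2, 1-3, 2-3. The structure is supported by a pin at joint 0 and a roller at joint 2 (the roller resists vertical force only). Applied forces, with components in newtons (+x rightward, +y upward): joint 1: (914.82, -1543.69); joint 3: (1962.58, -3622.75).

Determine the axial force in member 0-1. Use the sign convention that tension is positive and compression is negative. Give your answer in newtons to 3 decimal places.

3531.154

N=4 nodes, M=5 members, R=3 reactions → 2N=8, M+R=8
member 0 (0-1): L=3.0984, (cx,cy)=(0.6771,0.7359)
member 1 (0-2): L=4.7620, (cx,cy)=(1.0000,0.0000)
member 2 (1-2): L=3.5065, (cx,cy)=(0.7597,-0.6502)
member 3 (1-3): L=5.3053, (cx,cy)=(0.9994,0.0354)
member 4 (2-3): L=3.6125, (cx,cy)=(0.7302,0.6832)
solve A·x = −loads:
  F[0-1] = +3531.1545 N (tension)
  F[0-2] = +486.3619 N (tension)
  F[1-2] = -6039.5841 N (compression)
  F[1-3] = +6068.5402 N (tension)
  F[2-3] = -5617.4991 N (compression)
  Rx@0 = -2877.4000 N
  Ry@0 = -2598.4589 N
  Ry@2 = +7764.8989 N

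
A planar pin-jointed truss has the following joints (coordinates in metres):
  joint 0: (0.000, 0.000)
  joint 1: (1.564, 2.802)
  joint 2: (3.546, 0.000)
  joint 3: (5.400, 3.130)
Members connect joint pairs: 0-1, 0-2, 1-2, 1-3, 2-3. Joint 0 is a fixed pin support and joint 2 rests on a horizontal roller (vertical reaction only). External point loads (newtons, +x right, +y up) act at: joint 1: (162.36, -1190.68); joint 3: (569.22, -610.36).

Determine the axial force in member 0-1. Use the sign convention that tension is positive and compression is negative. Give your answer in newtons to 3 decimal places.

325.636

N=4 nodes, M=5 members, R=3 reactions → 2N=8, M+R=8
member 0 (0-1): L=3.2089, (cx,cy)=(0.4874,0.8732)
member 1 (0-2): L=3.5460, (cx,cy)=(1.0000,0.0000)
member 2 (1-2): L=3.4321, (cx,cy)=(0.5775,-0.8164)
member 3 (1-3): L=3.8500, (cx,cy)=(0.9964,0.0852)
member 4 (2-3): L=3.6379, (cx,cy)=(0.5096,0.8604)
solve A·x = −loads:
  F[0-1] = +325.6358 N (tension)
  F[0-2] = +572.8690 N (tension)
  F[1-2] = -1704.0492 N (compression)
  F[1-3] = +983.9891 N (tension)
  F[2-3] = -806.8330 N (compression)
  Rx@0 = -731.5800 N
  Ry@0 = -284.3404 N
  Ry@2 = +2085.3804 N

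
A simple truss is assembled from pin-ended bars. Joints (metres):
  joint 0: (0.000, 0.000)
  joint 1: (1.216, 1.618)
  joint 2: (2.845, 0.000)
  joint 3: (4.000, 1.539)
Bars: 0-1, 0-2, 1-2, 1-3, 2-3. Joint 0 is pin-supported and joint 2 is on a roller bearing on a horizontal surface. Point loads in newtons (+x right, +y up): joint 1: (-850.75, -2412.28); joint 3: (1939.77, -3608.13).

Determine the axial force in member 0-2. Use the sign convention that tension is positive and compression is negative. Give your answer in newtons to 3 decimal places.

N=4 nodes, M=5 members, R=3 reactions → 2N=8, M+R=8
member 0 (0-1): L=2.0240, (cx,cy)=(0.6008,0.7994)
member 1 (0-2): L=2.8450, (cx,cy)=(1.0000,0.0000)
member 2 (1-2): L=2.2960, (cx,cy)=(0.7095,-0.7047)
member 3 (1-3): L=2.7851, (cx,cy)=(0.9996,-0.0284)
member 4 (2-3): L=1.9242, (cx,cy)=(0.6002,0.7998)
solve A·x = −loads:
  F[0-1] = +811.9284 N (tension)
  F[0-2] = +601.2214 N (tension)
  F[1-2] = -4527.3751 N (compression)
  F[1-3] = +4552.5449 N (tension)
  F[2-3] = -4349.7637 N (compression)
  Rx@0 = -1089.0200 N
  Ry@0 = -649.0610 N
  Ry@2 = +6669.4710 N

601.221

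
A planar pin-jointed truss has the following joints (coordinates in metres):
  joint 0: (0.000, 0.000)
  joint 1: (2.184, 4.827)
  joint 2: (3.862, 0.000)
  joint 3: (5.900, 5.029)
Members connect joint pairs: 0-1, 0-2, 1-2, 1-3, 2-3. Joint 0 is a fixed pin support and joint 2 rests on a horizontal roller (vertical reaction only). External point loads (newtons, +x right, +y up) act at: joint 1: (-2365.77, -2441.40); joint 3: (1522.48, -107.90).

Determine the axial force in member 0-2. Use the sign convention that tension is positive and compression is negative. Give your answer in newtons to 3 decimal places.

51.754

N=4 nodes, M=5 members, R=3 reactions → 2N=8, M+R=8
member 0 (0-1): L=5.2981, (cx,cy)=(0.4122,0.9111)
member 1 (0-2): L=3.8620, (cx,cy)=(1.0000,0.0000)
member 2 (1-2): L=5.1103, (cx,cy)=(0.3284,-0.9446)
member 3 (1-3): L=3.7215, (cx,cy)=(0.9985,0.0543)
member 4 (2-3): L=5.4263, (cx,cy)=(0.3756,0.9268)
solve A·x = −loads:
  F[0-1] = -2171.2575 N (compression)
  F[0-2] = +51.7541 N (tension)
  F[1-2] = -398.2289 N (compression)
  F[1-3] = +1603.8503 N (tension)
  F[2-3] = -210.3563 N (compression)
  Rx@0 = +843.2900 N
  Ry@0 = +1978.1949 N
  Ry@2 = +571.1051 N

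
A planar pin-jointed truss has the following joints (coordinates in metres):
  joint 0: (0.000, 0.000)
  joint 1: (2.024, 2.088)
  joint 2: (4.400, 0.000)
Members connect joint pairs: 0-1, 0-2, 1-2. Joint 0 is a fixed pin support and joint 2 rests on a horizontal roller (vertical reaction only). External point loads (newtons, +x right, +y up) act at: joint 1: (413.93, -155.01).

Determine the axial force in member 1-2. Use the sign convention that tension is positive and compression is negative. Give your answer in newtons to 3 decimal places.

-405.586

N=3 nodes, M=3 members, R=3 reactions → 2N=6, M+R=6
member 0 (0-1): L=2.9080, (cx,cy)=(0.6960,0.7180)
member 1 (0-2): L=4.4000, (cx,cy)=(1.0000,0.0000)
member 2 (1-2): L=3.1631, (cx,cy)=(0.7512,-0.6601)
solve A·x = −loads:
  F[0-1] = +156.9906 N (tension)
  F[0-2] = +304.6619 N (tension)
  F[1-2] = -405.5859 N (compression)
  Rx@0 = -413.9300 N
  Ry@0 = -112.7232 N
  Ry@2 = +267.7332 N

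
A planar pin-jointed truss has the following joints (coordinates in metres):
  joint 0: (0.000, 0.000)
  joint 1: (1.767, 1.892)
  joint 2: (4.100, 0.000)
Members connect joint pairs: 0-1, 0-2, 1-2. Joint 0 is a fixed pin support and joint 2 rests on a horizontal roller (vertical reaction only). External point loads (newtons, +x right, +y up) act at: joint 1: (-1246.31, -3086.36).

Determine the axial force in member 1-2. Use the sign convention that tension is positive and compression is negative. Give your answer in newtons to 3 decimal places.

N=3 nodes, M=3 members, R=3 reactions → 2N=6, M+R=6
member 0 (0-1): L=2.5888, (cx,cy)=(0.6826,0.7308)
member 1 (0-2): L=4.1000, (cx,cy)=(1.0000,0.0000)
member 2 (1-2): L=3.0038, (cx,cy)=(0.7767,-0.6299)
solve A·x = −loads:
  F[0-1] = -3189.9603 N (compression)
  F[0-2] = +931.0044 N (tension)
  F[1-2] = -1198.6757 N (compression)
  Rx@0 = +1246.3100 N
  Ry@0 = +2331.3406 N
  Ry@2 = +755.0194 N

-1198.676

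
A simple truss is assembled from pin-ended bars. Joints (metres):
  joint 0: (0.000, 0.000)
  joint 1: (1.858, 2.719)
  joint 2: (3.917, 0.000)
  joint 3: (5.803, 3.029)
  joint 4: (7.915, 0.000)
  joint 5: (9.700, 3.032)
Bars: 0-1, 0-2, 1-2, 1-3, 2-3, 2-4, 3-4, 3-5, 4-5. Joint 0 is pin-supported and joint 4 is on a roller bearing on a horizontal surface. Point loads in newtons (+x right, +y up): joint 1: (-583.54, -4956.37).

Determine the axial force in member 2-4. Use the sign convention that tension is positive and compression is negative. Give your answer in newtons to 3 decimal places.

671.474

N=6 nodes, M=9 members, R=3 reactions → 2N=12, M+R=12
member 0 (0-1): L=3.2932, (cx,cy)=(0.5642,0.8256)
member 1 (0-2): L=3.9170, (cx,cy)=(1.0000,0.0000)
member 2 (1-2): L=3.4106, (cx,cy)=(0.6037,-0.7972)
member 3 (1-3): L=3.9572, (cx,cy)=(0.9969,0.0783)
member 4 (2-3): L=3.5682, (cx,cy)=(0.5286,0.8489)
member 5 (2-4): L=3.9980, (cx,cy)=(1.0000,0.0000)
member 6 (3-4): L=3.6926, (cx,cy)=(0.5720,-0.8203)
member 7 (3-5): L=3.8970, (cx,cy)=(1.0000,0.0008)
member 8 (4-5): L=3.5184, (cx,cy)=(0.5073,0.8618)
solve A·x = −loads:
  F[0-1] = -4836.6608 N (compression)
  F[0-2] = +2145.2748 N (tension)
  F[1-2] = -1339.7193 N (compression)
  F[1-3] = -1340.6067 N (compression)
  F[2-3] = +1258.1541 N (tension)
  F[2-4] = +671.4740 N (tension)
  F[3-4] = -1174.0024 N (compression)
  F[3-5] = -0.0000 N (compression)
  F[4-5] = -0.0000 N (compression)
  Rx@0 = +583.5400 N
  Ry@0 = +3993.3517 N
  Ry@4 = +963.0183 N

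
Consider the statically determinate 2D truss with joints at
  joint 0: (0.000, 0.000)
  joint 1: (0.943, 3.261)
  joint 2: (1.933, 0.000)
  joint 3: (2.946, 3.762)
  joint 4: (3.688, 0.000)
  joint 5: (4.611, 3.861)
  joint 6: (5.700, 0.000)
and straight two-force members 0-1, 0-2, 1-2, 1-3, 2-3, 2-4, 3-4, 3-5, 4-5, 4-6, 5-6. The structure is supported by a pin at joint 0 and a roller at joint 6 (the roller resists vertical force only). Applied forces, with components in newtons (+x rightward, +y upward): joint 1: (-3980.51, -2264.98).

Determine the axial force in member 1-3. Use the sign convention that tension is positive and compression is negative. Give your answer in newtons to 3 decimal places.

N=7 nodes, M=11 members, R=3 reactions → 2N=14, M+R=14
member 0 (0-1): L=3.3946, (cx,cy)=(0.2778,0.9606)
member 1 (0-2): L=1.9330, (cx,cy)=(1.0000,0.0000)
member 2 (1-2): L=3.4080, (cx,cy)=(0.2905,-0.9569)
member 3 (1-3): L=2.0647, (cx,cy)=(0.9701,0.2426)
member 4 (2-3): L=3.8960, (cx,cy)=(0.2600,0.9656)
member 5 (2-4): L=1.7550, (cx,cy)=(1.0000,0.0000)
member 6 (3-4): L=3.8345, (cx,cy)=(0.1935,-0.9811)
member 7 (3-5): L=1.6679, (cx,cy)=(0.9982,0.0594)
member 8 (4-5): L=3.9698, (cx,cy)=(0.2325,0.9726)
member 9 (4-6): L=2.0120, (cx,cy)=(1.0000,0.0000)
member 10 (5-6): L=4.0116, (cx,cy)=(0.2715,-0.9624)
solve A·x = −loads:
  F[0-1] = -4338.2869 N (compression)
  F[0-2] = -2775.3625 N (compression)
  F[1-2] = +2522.2444 N (tension)
  F[1-3] = +2105.5882 N (tension)
  F[2-3] = -2499.4419 N (compression)
  F[2-4] = -1392.7799 N (compression)
  F[3-4] = +2000.1615 N (tension)
  F[3-5] = +1007.5099 N (tension)
  F[4-5] = -2017.6497 N (compression)
  F[4-6] = -536.6182 N (compression)
  F[5-6] = +1976.7845 N (tension)
  Rx@0 = +3980.5100 N
  Ry@0 = +4167.5356 N
  Ry@6 = -1902.5556 N

2105.588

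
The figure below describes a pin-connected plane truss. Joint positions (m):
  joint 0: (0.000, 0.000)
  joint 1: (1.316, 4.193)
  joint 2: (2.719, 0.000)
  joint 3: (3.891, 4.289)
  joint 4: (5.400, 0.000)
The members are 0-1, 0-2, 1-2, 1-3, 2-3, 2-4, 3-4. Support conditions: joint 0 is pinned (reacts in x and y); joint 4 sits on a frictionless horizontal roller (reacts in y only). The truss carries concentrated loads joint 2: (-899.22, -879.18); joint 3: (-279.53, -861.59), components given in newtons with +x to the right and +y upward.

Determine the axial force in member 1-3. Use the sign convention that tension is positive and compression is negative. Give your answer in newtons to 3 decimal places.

N=5 nodes, M=7 members, R=3 reactions → 2N=10, M+R=10
member 0 (0-1): L=4.3947, (cx,cy)=(0.2995,0.9541)
member 1 (0-2): L=2.7190, (cx,cy)=(1.0000,0.0000)
member 2 (1-2): L=4.4215, (cx,cy)=(0.3173,-0.9483)
member 3 (1-3): L=2.5768, (cx,cy)=(0.9993,0.0373)
member 4 (2-3): L=4.4462, (cx,cy)=(0.2636,0.9646)
member 5 (2-4): L=2.6810, (cx,cy)=(1.0000,0.0000)
member 6 (3-4): L=4.5467, (cx,cy)=(0.3319,-0.9433)
solve A·x = −loads:
  F[0-1] = -942.5346 N (compression)
  F[0-2] = -896.5044 N (compression)
  F[1-2] = +925.6462 N (tension)
  F[1-3] = -576.3654 N (compression)
  F[2-3] = +1.4207 N (tension)
  F[2-4] = +296.0608 N (tension)
  F[3-4] = -892.0501 N (compression)
  Rx@0 = +1178.7500 N
  Ry@0 = +899.2824 N
  Ry@4 = +841.4876 N

-576.365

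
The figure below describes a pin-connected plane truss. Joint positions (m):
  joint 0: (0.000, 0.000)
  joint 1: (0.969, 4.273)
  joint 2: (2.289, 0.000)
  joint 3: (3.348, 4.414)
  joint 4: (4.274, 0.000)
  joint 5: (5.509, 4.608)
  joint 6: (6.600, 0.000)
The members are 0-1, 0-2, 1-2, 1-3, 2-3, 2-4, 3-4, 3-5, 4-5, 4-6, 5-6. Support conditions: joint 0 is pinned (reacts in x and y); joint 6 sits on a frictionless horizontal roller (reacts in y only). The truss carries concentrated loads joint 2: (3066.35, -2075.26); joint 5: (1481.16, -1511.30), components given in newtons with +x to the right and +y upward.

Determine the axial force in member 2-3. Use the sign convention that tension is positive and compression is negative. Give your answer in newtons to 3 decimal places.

N=7 nodes, M=11 members, R=3 reactions → 2N=14, M+R=14
member 0 (0-1): L=4.3815, (cx,cy)=(0.2212,0.9752)
member 1 (0-2): L=2.2890, (cx,cy)=(1.0000,0.0000)
member 2 (1-2): L=4.4722, (cx,cy)=(0.2952,-0.9554)
member 3 (1-3): L=2.3832, (cx,cy)=(0.9982,0.0592)
member 4 (2-3): L=4.5393, (cx,cy)=(0.2333,0.9724)
member 5 (2-4): L=1.9850, (cx,cy)=(1.0000,0.0000)
member 6 (3-4): L=4.5101, (cx,cy)=(0.2053,-0.9787)
member 7 (3-5): L=2.1697, (cx,cy)=(0.9960,0.0894)
member 8 (4-5): L=4.7706, (cx,cy)=(0.2589,0.9659)
member 9 (4-6): L=2.3260, (cx,cy)=(1.0000,0.0000)
member 10 (5-6): L=4.7354, (cx,cy)=(0.2304,-0.9731)
solve A·x = −loads:
  F[0-1] = -585.7293 N (compression)
  F[0-2] = +4677.0484 N (tension)
  F[1-2] = +579.2200 N (tension)
  F[1-3] = -301.0249 N (compression)
  F[2-3] = +1565.0310 N (tension)
  F[2-4] = +1416.5390 N (tension)
  F[3-4] = -1502.5494 N (compression)
  F[3-5] = +374.6214 N (tension)
  F[4-5] = +1522.4371 N (tension)
  F[4-6] = +713.9171 N (tension)
  F[5-6] = -3098.6964 N (compression)
  Rx@0 = -4547.5100 N
  Ry@0 = +571.2256 N
  Ry@6 = +3015.3344 N

1565.031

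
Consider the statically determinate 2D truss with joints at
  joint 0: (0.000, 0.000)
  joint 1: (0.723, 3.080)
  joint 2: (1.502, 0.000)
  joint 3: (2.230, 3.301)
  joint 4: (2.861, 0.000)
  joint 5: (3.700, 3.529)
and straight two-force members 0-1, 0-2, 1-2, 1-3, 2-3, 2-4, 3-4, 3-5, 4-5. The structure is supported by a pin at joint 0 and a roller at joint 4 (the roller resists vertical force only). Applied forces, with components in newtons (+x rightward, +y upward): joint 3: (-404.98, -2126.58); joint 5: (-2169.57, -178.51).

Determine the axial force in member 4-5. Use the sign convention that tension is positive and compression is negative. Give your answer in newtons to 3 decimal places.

168.616

N=6 nodes, M=9 members, R=3 reactions → 2N=12, M+R=12
member 0 (0-1): L=3.1637, (cx,cy)=(0.2285,0.9735)
member 1 (0-2): L=1.5020, (cx,cy)=(1.0000,0.0000)
member 2 (1-2): L=3.1770, (cx,cy)=(0.2452,-0.9695)
member 3 (1-3): L=1.5231, (cx,cy)=(0.9894,0.1451)
member 4 (2-3): L=3.3803, (cx,cy)=(0.2154,0.9765)
member 5 (2-4): L=1.3590, (cx,cy)=(1.0000,0.0000)
member 6 (3-4): L=3.3608, (cx,cy)=(0.1878,-0.9822)
member 7 (3-5): L=1.4876, (cx,cy)=(0.9882,0.1533)
member 8 (4-5): L=3.6274, (cx,cy)=(0.2313,0.9729)
solve A·x = −loads:
  F[0-1] = -3656.8377 N (compression)
  F[0-2] = -1738.8588 N (compression)
  F[1-2] = +3418.9470 N (tension)
  F[1-3] = -1691.9252 N (compression)
  F[2-3] = -3394.2237 N (compression)
  F[2-4] = -169.5361 N (compression)
  F[3-4] = +1110.6864 N (tension)
  F[3-5] = -2234.9780 N (compression)
  F[4-5] = +168.6161 N (tension)
  Rx@0 = +2574.5500 N
  Ry@0 = +3560.0677 N
  Ry@4 = -1254.9777 N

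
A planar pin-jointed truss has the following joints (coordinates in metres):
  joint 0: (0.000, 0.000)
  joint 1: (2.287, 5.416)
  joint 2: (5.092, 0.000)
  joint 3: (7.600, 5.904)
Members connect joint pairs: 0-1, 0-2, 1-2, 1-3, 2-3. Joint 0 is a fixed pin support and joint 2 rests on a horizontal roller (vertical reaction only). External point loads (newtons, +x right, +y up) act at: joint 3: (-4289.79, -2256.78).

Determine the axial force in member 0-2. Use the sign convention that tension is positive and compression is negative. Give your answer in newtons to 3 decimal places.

N=4 nodes, M=5 members, R=3 reactions → 2N=8, M+R=8
member 0 (0-1): L=5.8791, (cx,cy)=(0.3890,0.9212)
member 1 (0-2): L=5.0920, (cx,cy)=(1.0000,0.0000)
member 2 (1-2): L=6.0993, (cx,cy)=(0.4599,-0.8880)
member 3 (1-3): L=5.3354, (cx,cy)=(0.9958,0.0915)
member 4 (2-3): L=6.4146, (cx,cy)=(0.3910,0.9204)
solve A·x = −loads:
  F[0-1] = -4192.5437 N (compression)
  F[0-2] = -2658.8598 N (compression)
  F[1-2] = +3991.0234 N (tension)
  F[1-3] = -3480.9579 N (compression)
  F[2-3] = -2106.0379 N (compression)
  Rx@0 = +4289.7900 N
  Ry@0 = +3862.3166 N
  Ry@2 = -1605.5366 N

-2658.860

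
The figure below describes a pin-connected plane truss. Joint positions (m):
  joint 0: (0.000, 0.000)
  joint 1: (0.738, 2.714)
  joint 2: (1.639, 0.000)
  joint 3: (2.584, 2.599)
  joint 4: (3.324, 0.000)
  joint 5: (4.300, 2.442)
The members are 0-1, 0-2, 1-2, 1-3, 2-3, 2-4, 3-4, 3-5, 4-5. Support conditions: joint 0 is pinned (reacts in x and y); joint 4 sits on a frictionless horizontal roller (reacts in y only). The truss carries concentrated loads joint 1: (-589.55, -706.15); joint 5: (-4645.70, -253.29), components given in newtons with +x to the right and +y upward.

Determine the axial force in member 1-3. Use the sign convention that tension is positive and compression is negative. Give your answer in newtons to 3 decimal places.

N=6 nodes, M=9 members, R=3 reactions → 2N=12, M+R=12
member 0 (0-1): L=2.8126, (cx,cy)=(0.2624,0.9650)
member 1 (0-2): L=1.6390, (cx,cy)=(1.0000,0.0000)
member 2 (1-2): L=2.8596, (cx,cy)=(0.3151,-0.9491)
member 3 (1-3): L=1.8496, (cx,cy)=(0.9981,-0.0622)
member 4 (2-3): L=2.7655, (cx,cy)=(0.3417,0.9398)
member 5 (2-4): L=1.6850, (cx,cy)=(1.0000,0.0000)
member 6 (3-4): L=2.7023, (cx,cy)=(0.2738,-0.9618)
member 7 (3-5): L=1.7232, (cx,cy)=(0.9958,-0.0911)
member 8 (4-5): L=2.6298, (cx,cy)=(0.3711,0.9286)
solve A·x = −loads:
  F[0-1] = -4528.0129 N (compression)
  F[0-2] = -4047.1207 N (compression)
  F[1-2] = +3981.4258 N (tension)
  F[1-3] = -1856.6134 N (compression)
  F[2-3] = -4020.6692 N (compression)
  F[2-4] = -1418.7597 N (compression)
  F[3-4] = +4225.8513 N (tension)
  F[3-5] = -4402.4638 N (compression)
  F[4-5] = -704.7353 N (compression)
  Rx@0 = +5235.2500 N
  Ry@0 = +4369.3535 N
  Ry@4 = -3409.9135 N

-1856.613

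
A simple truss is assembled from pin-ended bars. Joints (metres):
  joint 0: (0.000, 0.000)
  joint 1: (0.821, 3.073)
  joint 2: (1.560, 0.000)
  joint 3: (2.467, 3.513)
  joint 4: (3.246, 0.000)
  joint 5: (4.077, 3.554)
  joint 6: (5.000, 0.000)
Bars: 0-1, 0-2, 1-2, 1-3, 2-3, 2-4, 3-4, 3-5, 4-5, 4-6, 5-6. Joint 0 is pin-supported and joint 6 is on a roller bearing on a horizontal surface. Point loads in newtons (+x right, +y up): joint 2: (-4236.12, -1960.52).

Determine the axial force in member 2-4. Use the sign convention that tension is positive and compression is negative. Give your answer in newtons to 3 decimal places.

441.045

N=7 nodes, M=11 members, R=3 reactions → 2N=14, M+R=14
member 0 (0-1): L=3.1808, (cx,cy)=(0.2581,0.9661)
member 1 (0-2): L=1.5600, (cx,cy)=(1.0000,0.0000)
member 2 (1-2): L=3.1606, (cx,cy)=(0.2338,-0.9723)
member 3 (1-3): L=1.7038, (cx,cy)=(0.9661,0.2582)
member 4 (2-3): L=3.6282, (cx,cy)=(0.2500,0.9682)
member 5 (2-4): L=1.6860, (cx,cy)=(1.0000,0.0000)
member 6 (3-4): L=3.5983, (cx,cy)=(0.2165,-0.9763)
member 7 (3-5): L=1.6105, (cx,cy)=(0.9997,0.0255)
member 8 (4-5): L=3.6499, (cx,cy)=(0.2277,0.9737)
member 9 (4-6): L=1.7540, (cx,cy)=(1.0000,0.0000)
member 10 (5-6): L=3.6719, (cx,cy)=(0.2514,-0.9679)
solve A·x = −loads:
  F[0-1] = -1396.1464 N (compression)
  F[0-2] = -3875.7569 N (compression)
  F[1-2] = +1210.4055 N (tension)
  F[1-3] = -665.9652 N (compression)
  F[2-3] = +809.3636 N (tension)
  F[2-4] = +441.0450 N (tension)
  F[3-4] = -634.4622 N (compression)
  F[3-5] = -303.7893 N (compression)
  F[4-5] = +636.1231 N (tension)
  F[4-6] = +158.8584 N (tension)
  F[5-6] = -631.9740 N (compression)
  Rx@0 = +4236.1200 N
  Ry@0 = +1348.8378 N
  Ry@6 = +611.6822 N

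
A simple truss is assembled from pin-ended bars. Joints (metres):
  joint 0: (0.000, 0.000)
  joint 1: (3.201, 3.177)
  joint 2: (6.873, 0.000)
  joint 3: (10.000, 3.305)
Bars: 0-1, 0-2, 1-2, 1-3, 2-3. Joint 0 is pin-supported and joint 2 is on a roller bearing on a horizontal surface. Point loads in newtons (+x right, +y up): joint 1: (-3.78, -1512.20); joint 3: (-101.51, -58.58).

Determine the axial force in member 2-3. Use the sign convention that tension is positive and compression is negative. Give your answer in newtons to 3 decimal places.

N=4 nodes, M=5 members, R=3 reactions → 2N=8, M+R=8
member 0 (0-1): L=4.5100, (cx,cy)=(0.7098,0.7044)
member 1 (0-2): L=6.8730, (cx,cy)=(1.0000,0.0000)
member 2 (1-2): L=4.8556, (cx,cy)=(0.7562,-0.6543)
member 3 (1-3): L=6.8002, (cx,cy)=(0.9998,0.0188)
member 4 (2-3): L=4.5499, (cx,cy)=(0.6873,0.7264)
solve A·x = −loads:
  F[0-1] = -1180.8268 N (compression)
  F[0-2] = +732.8167 N (tension)
  F[1-2] = -1041.2127 N (compression)
  F[1-3] = -46.9291 N (compression)
  F[2-3] = -79.4285 N (compression)
  Rx@0 = +105.2900 N
  Ry@0 = +831.8228 N
  Ry@2 = +738.9572 N

-79.429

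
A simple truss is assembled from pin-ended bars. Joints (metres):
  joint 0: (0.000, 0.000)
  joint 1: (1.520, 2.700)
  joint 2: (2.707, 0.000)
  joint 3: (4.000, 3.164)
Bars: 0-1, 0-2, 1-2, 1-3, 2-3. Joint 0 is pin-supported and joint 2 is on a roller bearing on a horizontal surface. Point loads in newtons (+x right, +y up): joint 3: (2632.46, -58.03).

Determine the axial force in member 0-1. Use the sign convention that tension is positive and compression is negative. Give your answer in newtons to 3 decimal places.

N=4 nodes, M=5 members, R=3 reactions → 2N=8, M+R=8
member 0 (0-1): L=3.0985, (cx,cy)=(0.4906,0.8714)
member 1 (0-2): L=2.7070, (cx,cy)=(1.0000,0.0000)
member 2 (1-2): L=2.9494, (cx,cy)=(0.4025,-0.9154)
member 3 (1-3): L=2.5230, (cx,cy)=(0.9829,0.1839)
member 4 (2-3): L=3.4180, (cx,cy)=(0.3783,0.9257)
solve A·x = −loads:
  F[0-1] = +3562.7531 N (tension)
  F[0-2] = +884.6885 N (tension)
  F[1-2] = -2803.5585 N (compression)
  F[1-3] = +2925.9822 N (tension)
  F[2-3] = -643.9918 N (compression)
  Rx@0 = -2632.4600 N
  Ry@0 = -3104.5941 N
  Ry@2 = +3162.6241 N

3562.753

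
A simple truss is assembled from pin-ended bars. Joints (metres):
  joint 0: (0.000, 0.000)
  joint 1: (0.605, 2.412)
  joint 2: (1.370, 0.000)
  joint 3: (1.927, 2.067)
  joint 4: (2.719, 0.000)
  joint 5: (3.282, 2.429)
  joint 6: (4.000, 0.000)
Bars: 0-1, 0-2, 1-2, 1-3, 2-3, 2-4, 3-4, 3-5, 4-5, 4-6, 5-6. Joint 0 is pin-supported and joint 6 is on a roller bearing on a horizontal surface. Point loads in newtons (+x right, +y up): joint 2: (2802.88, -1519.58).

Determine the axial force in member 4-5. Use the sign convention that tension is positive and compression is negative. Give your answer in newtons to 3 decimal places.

N=7 nodes, M=11 members, R=3 reactions → 2N=14, M+R=14
member 0 (0-1): L=2.4867, (cx,cy)=(0.2433,0.9700)
member 1 (0-2): L=1.3700, (cx,cy)=(1.0000,0.0000)
member 2 (1-2): L=2.5304, (cx,cy)=(0.3023,-0.9532)
member 3 (1-3): L=1.3663, (cx,cy)=(0.9676,-0.2525)
member 4 (2-3): L=2.1407, (cx,cy)=(0.2602,0.9656)
member 5 (2-4): L=1.3490, (cx,cy)=(1.0000,0.0000)
member 6 (3-4): L=2.2135, (cx,cy)=(0.3578,-0.9338)
member 7 (3-5): L=1.4025, (cx,cy)=(0.9661,0.2581)
member 8 (4-5): L=2.4934, (cx,cy)=(0.2258,0.9742)
member 9 (4-6): L=1.2810, (cx,cy)=(1.0000,0.0000)
member 10 (5-6): L=2.5329, (cx,cy)=(0.2835,-0.9590)
solve A·x = −loads:
  F[0-1] = -1030.0745 N (compression)
  F[0-2] = +3053.4894 N (tension)
  F[1-2] = +1217.5614 N (tension)
  F[1-3] = -639.4272 N (compression)
  F[2-3] = +371.7994 N (tension)
  F[2-4] = +521.9669 N (tension)
  F[3-4] = -641.0646 N (compression)
  F[3-5] = -302.8570 N (compression)
  F[4-5] = +614.4952 N (tension)
  F[4-6] = +153.8442 N (tension)
  F[5-6] = -542.7178 N (compression)
  Rx@0 = -2802.8800 N
  Ry@0 = +999.1238 N
  Ry@6 = +520.4562 N

614.495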